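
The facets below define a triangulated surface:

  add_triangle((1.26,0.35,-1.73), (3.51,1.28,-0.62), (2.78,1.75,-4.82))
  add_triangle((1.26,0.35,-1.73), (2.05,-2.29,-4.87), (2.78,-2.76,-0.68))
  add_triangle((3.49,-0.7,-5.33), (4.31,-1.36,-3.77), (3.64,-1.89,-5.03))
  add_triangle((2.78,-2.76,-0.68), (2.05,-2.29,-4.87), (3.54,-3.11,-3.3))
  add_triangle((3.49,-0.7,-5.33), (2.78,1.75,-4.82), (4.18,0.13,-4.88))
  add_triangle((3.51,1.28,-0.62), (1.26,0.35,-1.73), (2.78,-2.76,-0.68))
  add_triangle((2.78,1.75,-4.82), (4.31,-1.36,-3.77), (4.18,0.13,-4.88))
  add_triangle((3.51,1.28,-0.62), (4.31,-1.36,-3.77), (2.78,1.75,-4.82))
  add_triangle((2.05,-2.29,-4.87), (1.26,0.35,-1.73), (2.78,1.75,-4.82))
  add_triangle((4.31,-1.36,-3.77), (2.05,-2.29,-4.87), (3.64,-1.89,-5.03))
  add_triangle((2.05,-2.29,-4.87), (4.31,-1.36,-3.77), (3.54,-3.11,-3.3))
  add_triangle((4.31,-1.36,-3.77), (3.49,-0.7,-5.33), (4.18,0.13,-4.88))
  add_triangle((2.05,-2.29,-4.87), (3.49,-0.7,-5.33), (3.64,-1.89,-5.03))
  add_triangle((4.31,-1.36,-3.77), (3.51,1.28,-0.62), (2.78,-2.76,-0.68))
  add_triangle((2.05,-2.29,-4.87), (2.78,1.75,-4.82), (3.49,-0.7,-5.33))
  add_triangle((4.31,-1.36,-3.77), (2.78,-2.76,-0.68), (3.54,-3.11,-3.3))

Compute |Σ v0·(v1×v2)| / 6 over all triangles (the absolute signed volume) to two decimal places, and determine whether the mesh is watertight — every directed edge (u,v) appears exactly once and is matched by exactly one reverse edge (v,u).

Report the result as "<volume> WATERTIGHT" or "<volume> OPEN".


Per-triangle v0·(v1×v2)/6:
  t1: -0.9265
  t2: -3.4083
  t3: +1.7449
  t4: +1.1061
  t5: +2.3420
  t6: -3.3158
  t7: -0.1765
  t8: +8.7202
  t9: -1.0243
  t10: +0.5403
  t11: +4.1646
  t12: +2.0176
  t13: +1.7516
  t14: +6.3181
  t15: +2.9621
  t16: +2.7830
Σ = +25.5992 → |volume| = 25.60

Directed edges: 48 total, each appears once with its reverse present → watertight.

25.60 WATERTIGHT


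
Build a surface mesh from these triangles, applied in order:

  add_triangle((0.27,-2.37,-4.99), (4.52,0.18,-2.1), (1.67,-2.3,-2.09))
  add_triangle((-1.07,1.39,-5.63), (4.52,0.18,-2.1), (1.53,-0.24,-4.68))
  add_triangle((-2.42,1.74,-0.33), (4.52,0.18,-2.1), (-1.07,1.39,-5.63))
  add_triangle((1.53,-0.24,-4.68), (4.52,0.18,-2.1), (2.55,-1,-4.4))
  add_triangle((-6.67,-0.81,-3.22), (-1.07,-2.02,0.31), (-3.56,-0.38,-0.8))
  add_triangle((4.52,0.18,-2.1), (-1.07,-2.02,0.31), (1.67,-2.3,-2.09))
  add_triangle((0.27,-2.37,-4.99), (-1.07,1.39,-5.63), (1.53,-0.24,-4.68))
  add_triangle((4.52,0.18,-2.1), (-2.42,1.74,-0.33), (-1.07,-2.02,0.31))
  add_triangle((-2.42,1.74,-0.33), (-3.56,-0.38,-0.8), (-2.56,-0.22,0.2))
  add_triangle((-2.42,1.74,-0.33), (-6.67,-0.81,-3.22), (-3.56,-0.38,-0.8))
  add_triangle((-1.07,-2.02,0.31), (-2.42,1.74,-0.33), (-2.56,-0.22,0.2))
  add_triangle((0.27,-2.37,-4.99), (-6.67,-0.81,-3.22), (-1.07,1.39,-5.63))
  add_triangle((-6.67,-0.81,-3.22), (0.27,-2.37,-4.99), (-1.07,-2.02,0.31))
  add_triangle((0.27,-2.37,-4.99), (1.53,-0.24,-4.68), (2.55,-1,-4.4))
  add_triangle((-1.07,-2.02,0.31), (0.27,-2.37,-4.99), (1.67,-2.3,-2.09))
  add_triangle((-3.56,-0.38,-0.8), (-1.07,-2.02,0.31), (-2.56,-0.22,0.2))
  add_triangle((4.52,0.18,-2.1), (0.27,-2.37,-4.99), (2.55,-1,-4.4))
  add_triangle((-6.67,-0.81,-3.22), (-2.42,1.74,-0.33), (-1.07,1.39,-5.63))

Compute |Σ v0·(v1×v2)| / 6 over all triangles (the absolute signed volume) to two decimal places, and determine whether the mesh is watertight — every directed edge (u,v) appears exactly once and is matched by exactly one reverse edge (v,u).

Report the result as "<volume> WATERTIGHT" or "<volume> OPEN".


89.41 WATERTIGHT

Per-triangle v0·(v1×v2)/6:
  t1: +6.3155
  t2: +5.6727
  t3: +6.9067
  t4: +2.5648
  t5: +1.9782
  t6: +1.6240
  t7: +6.5821
  t8: -2.4253
  t9: +0.9125
  t10: +2.0282
  t11: -0.2388
  t12: +22.3102
  t13: +12.9662
  t14: +2.6552
  t15: +3.9514
  t16: +0.8941
  t17: +1.7298
  t18: +12.9779
Σ = +89.4053 → |volume| = 89.41

Directed edges: 54 total, each appears once with its reverse present → watertight.


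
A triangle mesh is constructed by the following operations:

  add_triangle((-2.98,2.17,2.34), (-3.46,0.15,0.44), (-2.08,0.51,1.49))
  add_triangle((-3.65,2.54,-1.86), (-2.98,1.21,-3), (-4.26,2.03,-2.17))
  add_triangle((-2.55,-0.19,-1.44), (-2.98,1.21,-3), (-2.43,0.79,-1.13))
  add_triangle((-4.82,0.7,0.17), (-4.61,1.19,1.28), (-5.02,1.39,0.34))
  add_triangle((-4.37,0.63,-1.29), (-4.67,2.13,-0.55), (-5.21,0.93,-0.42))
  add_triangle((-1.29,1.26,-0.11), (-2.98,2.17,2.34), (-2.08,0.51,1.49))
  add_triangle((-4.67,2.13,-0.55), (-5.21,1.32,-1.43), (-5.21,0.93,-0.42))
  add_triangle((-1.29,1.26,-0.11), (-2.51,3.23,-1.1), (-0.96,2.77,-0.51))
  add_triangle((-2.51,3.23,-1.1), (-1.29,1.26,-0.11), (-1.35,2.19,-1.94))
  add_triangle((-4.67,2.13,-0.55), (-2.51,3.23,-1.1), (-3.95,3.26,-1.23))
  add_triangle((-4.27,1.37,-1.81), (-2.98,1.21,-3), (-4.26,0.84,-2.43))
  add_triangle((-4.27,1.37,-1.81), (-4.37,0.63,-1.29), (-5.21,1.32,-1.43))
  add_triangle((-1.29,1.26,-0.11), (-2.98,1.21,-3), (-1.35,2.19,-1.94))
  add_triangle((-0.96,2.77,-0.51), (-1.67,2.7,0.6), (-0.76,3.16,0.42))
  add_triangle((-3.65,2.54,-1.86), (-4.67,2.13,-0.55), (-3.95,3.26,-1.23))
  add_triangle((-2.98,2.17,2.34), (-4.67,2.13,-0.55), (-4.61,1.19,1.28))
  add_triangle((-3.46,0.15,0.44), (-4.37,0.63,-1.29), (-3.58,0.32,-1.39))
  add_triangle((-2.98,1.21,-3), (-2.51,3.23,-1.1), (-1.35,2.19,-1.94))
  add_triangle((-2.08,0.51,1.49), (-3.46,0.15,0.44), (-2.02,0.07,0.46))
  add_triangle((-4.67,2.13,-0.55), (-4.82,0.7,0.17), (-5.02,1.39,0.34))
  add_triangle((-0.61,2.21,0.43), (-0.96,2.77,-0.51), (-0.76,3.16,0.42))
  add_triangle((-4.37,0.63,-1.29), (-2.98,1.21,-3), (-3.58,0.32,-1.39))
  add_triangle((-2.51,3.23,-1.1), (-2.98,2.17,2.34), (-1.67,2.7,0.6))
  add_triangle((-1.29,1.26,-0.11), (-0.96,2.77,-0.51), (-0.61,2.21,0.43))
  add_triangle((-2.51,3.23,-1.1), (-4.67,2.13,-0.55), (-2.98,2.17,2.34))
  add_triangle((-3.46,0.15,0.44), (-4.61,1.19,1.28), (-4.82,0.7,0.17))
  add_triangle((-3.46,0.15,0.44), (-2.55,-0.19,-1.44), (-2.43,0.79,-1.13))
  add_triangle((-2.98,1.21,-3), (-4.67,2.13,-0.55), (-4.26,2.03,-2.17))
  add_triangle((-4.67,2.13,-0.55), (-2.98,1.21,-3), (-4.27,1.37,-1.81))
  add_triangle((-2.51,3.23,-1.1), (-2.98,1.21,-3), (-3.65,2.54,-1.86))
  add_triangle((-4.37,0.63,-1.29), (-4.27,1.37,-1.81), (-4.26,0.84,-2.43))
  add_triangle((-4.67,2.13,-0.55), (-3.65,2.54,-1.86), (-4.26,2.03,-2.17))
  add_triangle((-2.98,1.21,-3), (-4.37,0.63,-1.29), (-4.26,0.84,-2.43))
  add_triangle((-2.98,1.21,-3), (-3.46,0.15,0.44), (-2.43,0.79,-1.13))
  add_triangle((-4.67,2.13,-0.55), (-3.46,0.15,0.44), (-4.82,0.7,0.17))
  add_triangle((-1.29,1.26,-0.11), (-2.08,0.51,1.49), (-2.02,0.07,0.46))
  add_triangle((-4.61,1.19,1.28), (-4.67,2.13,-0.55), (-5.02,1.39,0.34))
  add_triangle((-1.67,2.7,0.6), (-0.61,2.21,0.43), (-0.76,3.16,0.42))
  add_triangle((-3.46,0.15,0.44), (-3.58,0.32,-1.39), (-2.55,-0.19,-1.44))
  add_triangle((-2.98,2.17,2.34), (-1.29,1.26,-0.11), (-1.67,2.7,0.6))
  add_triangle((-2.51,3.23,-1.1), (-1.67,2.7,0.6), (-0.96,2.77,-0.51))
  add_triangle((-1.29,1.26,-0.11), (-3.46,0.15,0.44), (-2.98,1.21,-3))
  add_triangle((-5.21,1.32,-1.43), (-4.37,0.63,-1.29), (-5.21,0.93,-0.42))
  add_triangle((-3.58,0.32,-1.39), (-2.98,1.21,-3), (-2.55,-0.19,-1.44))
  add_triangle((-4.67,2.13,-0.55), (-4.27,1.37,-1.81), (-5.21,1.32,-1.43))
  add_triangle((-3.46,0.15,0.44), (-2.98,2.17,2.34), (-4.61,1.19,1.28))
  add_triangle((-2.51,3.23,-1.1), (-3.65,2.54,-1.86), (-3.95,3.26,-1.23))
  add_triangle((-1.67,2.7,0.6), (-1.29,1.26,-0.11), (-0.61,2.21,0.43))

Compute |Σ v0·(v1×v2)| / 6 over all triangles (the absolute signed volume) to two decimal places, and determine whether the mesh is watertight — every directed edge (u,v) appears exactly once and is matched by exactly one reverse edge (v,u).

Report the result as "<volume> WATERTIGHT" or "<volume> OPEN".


20.04 OPEN

Per-triangle v0·(v1×v2)/6:
  t1: +0.9675
  t2: +0.8426
  t3: -0.6910
  t4: +0.5252
  t5: -1.0782
  t6: -0.5831
  t7: +1.0782
  t8: -0.2774
  t9: -0.1394
  t10: +0.3282
  t11: +0.7639
  t12: +0.2870
  t13: -1.1817
  t14: +0.5094
  t15: +1.1024
  t16: +3.0619
  t17: +0.2934
  t18: +1.8014
  t19: +0.0616
  t20: +0.5695
  t21: -0.0574
  t22: +0.4922
  t23: +1.7679
  t24: -0.3385
  t25: +4.8750
  t26: +0.4494
  t27: -0.9460
  t28: +0.3731
  t29: +1.0391
  t30: +1.2427
  t31: +0.5538
  t32: +1.0396
  t33: -0.3176
  t34: +0.4372
  t35: -0.1685
  t36: -0.4754
  t37: +0.6150
  t38: +0.0633
  t39: +0.4875
  t40: -0.7144
  t41: +0.8756
  t42: -2.1754
  t43: +0.4492
  t44: +0.7129
  t45: +0.7076
  t46: +0.3033
  t47: +0.6507
  t48: -0.1469
Σ = +20.0364 → |volume| = 20.04

Directed edges: 144 total; 6 unmatched, e.g. (-4.37,0.63,-1.29)→(-4.67,2.13,-0.55) → open.


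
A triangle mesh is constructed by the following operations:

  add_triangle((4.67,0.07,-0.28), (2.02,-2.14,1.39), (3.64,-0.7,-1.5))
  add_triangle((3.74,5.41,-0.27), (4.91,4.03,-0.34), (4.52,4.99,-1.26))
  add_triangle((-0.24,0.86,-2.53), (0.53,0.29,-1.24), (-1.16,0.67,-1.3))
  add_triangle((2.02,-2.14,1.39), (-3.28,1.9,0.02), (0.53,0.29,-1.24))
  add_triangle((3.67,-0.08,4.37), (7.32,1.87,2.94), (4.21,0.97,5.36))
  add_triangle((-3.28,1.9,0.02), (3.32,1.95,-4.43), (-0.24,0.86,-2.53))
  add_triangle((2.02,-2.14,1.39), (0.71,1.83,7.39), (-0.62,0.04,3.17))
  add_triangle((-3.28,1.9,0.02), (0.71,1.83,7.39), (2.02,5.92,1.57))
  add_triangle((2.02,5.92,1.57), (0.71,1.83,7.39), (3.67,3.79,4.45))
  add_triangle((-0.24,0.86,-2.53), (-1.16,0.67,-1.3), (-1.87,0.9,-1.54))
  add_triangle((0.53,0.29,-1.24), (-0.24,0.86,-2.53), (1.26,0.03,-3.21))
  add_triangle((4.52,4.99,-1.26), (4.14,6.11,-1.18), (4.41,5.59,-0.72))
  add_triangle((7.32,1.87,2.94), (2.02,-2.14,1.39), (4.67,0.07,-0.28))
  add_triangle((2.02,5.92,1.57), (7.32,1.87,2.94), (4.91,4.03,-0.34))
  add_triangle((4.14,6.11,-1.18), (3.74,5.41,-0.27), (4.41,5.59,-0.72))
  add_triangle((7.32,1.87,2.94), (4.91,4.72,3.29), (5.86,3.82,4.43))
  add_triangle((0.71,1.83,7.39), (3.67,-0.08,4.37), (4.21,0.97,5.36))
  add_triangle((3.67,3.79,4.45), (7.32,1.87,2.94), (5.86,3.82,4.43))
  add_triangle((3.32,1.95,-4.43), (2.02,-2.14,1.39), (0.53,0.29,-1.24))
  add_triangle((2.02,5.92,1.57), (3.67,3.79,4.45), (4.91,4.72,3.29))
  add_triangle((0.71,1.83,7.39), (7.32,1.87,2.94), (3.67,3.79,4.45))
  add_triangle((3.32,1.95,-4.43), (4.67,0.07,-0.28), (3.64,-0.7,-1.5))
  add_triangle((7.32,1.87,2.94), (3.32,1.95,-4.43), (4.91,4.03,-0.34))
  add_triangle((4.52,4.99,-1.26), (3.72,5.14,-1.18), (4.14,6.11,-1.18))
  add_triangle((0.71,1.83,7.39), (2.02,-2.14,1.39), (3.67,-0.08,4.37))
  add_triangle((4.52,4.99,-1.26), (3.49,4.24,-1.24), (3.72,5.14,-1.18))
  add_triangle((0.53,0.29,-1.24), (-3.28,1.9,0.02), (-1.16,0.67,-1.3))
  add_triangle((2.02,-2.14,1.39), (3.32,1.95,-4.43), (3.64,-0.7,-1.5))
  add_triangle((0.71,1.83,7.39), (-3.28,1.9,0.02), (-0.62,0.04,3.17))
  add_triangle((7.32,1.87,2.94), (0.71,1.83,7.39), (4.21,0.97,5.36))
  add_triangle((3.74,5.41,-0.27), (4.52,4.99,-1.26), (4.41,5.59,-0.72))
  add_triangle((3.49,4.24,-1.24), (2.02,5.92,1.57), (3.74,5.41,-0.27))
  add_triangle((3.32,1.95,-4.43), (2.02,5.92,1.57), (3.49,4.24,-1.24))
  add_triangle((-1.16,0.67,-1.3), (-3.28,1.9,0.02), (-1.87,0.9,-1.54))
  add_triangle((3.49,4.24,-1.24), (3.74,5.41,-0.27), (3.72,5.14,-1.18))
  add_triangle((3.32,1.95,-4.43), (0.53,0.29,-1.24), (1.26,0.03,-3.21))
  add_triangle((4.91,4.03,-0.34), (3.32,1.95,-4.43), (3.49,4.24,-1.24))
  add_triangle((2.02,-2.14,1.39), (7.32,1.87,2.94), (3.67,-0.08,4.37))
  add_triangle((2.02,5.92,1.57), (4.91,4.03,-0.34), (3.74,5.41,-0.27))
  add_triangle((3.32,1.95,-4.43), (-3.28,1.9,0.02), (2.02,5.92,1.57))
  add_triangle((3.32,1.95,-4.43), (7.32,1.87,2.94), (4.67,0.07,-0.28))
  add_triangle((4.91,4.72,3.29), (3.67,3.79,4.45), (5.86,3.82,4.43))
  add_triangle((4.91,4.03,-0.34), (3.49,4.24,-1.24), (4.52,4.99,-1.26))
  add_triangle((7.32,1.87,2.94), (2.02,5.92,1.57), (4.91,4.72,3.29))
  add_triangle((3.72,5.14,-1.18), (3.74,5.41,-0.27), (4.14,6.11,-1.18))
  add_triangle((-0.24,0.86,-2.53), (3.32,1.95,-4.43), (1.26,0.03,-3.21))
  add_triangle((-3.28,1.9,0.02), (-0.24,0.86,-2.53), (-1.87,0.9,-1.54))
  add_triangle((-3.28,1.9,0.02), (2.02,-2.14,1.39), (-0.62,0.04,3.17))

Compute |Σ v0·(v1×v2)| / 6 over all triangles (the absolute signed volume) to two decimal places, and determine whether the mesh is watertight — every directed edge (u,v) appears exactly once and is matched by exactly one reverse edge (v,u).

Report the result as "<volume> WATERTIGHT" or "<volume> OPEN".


Per-triangle v0·(v1×v2)/6:
  t1: +3.0526
  t2: +1.8021
  t3: -0.0048
  t4: +0.1981
  t5: +4.1821
  t6: +3.6219
  t7: +4.5599
  t8: +26.7212
  t9: +15.9013
  t10: -0.0012
  t11: -0.2030
  t12: +0.6048
  t13: +7.7780
  t14: +17.8121
  t15: +0.4638
  t16: +5.0441
  t17: +3.8587
  t18: +1.2082
  t19: +1.0288
  t20: +6.4348
  t21: +18.7391
  t22: +4.3806
  t23: +16.4088
  t24: +0.1457
  t25: +7.2443
  t26: +0.1662
  t27: -0.4279
  t28: -0.2364
  t29: +5.1694
  t30: +8.2942
  t31: -0.0717
  t32: +0.9819
  t33: +3.7804
  t34: -0.1293
  t35: -0.3108
  t36: -0.1913
  t37: +5.3608
  t38: +8.6657
  t39: +3.3131
  t40: +20.4422
  t41: +10.7942
  t42: +3.0621
  t43: -0.0202
  t44: +5.4812
  t45: -0.2014
  t46: +1.9666
  t47: +0.8650
  t48: +1.4341
Σ = +229.1701 → |volume| = 229.17

Directed edges: 144 total, each appears once with its reverse present → watertight.

229.17 WATERTIGHT


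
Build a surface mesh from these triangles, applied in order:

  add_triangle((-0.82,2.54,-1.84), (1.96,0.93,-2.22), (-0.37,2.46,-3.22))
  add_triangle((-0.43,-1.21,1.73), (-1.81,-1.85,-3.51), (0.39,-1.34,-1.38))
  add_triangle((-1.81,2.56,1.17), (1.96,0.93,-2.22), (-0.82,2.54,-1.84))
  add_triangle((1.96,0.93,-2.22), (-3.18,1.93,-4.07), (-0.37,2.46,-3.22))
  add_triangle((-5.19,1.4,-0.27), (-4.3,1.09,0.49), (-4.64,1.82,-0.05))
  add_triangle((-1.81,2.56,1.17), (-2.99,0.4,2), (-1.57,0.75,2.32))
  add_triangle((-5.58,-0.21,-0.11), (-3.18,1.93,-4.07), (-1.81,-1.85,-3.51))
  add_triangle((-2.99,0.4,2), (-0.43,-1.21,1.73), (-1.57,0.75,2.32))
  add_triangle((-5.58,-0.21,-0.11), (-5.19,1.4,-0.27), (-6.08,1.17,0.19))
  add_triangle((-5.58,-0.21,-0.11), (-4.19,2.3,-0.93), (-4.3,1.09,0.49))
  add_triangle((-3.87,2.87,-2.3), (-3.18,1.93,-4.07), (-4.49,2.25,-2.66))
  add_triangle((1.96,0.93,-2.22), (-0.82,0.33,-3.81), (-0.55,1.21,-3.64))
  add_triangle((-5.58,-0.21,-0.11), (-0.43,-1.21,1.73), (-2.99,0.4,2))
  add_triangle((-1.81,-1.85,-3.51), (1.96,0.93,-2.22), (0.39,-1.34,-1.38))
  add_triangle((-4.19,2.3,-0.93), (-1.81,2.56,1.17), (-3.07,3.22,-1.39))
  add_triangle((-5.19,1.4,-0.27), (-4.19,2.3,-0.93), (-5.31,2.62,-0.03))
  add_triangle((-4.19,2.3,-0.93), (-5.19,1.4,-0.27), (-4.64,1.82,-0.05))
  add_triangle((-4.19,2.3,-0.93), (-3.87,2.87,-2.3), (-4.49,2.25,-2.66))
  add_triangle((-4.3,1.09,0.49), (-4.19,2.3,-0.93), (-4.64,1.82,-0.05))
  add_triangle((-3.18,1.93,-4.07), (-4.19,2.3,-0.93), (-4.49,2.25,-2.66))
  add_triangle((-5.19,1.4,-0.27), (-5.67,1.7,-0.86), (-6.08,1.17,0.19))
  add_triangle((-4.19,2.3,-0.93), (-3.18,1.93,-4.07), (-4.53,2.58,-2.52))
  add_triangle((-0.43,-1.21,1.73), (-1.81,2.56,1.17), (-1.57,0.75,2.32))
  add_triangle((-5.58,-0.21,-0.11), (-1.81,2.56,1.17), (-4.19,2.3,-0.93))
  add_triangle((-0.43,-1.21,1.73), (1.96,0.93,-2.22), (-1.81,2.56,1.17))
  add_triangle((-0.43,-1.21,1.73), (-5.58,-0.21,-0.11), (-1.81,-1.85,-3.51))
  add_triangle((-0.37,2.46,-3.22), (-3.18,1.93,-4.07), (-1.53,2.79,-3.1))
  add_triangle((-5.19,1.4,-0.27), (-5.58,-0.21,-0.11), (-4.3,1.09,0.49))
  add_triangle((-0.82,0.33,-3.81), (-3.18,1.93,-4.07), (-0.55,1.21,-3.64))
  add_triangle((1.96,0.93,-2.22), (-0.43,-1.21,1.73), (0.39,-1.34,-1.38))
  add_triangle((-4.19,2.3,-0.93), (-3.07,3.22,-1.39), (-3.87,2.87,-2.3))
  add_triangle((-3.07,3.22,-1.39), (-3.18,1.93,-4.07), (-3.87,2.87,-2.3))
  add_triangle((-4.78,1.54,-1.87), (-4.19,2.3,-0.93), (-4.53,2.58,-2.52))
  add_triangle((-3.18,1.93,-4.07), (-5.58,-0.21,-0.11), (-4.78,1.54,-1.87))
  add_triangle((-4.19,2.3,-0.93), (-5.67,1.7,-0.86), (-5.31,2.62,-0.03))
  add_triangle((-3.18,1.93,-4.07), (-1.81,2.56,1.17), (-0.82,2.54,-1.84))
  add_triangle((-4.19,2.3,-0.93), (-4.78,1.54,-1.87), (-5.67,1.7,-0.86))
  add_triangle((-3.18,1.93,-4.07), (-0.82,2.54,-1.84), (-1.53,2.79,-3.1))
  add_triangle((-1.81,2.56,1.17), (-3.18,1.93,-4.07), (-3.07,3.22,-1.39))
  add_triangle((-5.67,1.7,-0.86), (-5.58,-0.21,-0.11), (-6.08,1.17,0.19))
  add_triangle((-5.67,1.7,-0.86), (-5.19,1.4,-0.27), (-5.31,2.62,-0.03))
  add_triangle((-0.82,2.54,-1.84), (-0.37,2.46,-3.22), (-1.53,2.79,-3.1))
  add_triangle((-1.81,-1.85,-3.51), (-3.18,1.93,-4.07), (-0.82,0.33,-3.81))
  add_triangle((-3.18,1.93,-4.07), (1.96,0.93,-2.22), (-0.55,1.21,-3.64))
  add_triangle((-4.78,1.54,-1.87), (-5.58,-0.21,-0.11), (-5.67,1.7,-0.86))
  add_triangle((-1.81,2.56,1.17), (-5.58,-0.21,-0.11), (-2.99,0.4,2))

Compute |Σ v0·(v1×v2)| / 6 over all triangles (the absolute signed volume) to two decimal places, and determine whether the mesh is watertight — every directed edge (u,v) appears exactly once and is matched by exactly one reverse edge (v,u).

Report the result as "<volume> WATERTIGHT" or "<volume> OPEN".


Per-triangle v0·(v1×v2)/6:
  t1: +1.0982
  t2: +1.8413
  t3: +2.2501
  t4: +2.5170
  t5: +0.3625
  t6: +1.4777
  t7: +13.2635
  t8: +1.1902
  t9: -0.6779
  t10: -2.3003
  t11: +1.5207
  t12: +1.2757
  t13: +3.1146
  t14: +2.4662
  t15: +2.4597
  t16: -0.9806
  t17: +0.5437
  t18: +1.0822
  t19: -0.1360
  t20: -0.7186
  t21: +0.1551
  t22: -0.0243
  t23: -0.0717
  t24: +4.8269
  t25: +1.0989
  t26: +6.7383
  t27: +1.3567
  t28: +1.0480
  t29: +1.5429
  t30: +0.9276
  t31: +1.1755
  t32: +1.2064
  t33: +1.1991
  t34: +3.0247
  t35: +1.0509
  t36: +4.3863
  t37: +1.0996
  t38: +0.4560
  t39: -0.5403
  t40: +1.5247
  t41: +0.6168
  t42: +0.5768
  t43: +4.2078
  t44: +1.1024
  t45: +1.9631
  t46: +4.4577
Σ = +76.7558 → |volume| = 76.76

Directed edges: 138 total; 6 unmatched, e.g. (1.96,0.93,-2.22)→(-0.82,0.33,-3.81) → open.

76.76 OPEN


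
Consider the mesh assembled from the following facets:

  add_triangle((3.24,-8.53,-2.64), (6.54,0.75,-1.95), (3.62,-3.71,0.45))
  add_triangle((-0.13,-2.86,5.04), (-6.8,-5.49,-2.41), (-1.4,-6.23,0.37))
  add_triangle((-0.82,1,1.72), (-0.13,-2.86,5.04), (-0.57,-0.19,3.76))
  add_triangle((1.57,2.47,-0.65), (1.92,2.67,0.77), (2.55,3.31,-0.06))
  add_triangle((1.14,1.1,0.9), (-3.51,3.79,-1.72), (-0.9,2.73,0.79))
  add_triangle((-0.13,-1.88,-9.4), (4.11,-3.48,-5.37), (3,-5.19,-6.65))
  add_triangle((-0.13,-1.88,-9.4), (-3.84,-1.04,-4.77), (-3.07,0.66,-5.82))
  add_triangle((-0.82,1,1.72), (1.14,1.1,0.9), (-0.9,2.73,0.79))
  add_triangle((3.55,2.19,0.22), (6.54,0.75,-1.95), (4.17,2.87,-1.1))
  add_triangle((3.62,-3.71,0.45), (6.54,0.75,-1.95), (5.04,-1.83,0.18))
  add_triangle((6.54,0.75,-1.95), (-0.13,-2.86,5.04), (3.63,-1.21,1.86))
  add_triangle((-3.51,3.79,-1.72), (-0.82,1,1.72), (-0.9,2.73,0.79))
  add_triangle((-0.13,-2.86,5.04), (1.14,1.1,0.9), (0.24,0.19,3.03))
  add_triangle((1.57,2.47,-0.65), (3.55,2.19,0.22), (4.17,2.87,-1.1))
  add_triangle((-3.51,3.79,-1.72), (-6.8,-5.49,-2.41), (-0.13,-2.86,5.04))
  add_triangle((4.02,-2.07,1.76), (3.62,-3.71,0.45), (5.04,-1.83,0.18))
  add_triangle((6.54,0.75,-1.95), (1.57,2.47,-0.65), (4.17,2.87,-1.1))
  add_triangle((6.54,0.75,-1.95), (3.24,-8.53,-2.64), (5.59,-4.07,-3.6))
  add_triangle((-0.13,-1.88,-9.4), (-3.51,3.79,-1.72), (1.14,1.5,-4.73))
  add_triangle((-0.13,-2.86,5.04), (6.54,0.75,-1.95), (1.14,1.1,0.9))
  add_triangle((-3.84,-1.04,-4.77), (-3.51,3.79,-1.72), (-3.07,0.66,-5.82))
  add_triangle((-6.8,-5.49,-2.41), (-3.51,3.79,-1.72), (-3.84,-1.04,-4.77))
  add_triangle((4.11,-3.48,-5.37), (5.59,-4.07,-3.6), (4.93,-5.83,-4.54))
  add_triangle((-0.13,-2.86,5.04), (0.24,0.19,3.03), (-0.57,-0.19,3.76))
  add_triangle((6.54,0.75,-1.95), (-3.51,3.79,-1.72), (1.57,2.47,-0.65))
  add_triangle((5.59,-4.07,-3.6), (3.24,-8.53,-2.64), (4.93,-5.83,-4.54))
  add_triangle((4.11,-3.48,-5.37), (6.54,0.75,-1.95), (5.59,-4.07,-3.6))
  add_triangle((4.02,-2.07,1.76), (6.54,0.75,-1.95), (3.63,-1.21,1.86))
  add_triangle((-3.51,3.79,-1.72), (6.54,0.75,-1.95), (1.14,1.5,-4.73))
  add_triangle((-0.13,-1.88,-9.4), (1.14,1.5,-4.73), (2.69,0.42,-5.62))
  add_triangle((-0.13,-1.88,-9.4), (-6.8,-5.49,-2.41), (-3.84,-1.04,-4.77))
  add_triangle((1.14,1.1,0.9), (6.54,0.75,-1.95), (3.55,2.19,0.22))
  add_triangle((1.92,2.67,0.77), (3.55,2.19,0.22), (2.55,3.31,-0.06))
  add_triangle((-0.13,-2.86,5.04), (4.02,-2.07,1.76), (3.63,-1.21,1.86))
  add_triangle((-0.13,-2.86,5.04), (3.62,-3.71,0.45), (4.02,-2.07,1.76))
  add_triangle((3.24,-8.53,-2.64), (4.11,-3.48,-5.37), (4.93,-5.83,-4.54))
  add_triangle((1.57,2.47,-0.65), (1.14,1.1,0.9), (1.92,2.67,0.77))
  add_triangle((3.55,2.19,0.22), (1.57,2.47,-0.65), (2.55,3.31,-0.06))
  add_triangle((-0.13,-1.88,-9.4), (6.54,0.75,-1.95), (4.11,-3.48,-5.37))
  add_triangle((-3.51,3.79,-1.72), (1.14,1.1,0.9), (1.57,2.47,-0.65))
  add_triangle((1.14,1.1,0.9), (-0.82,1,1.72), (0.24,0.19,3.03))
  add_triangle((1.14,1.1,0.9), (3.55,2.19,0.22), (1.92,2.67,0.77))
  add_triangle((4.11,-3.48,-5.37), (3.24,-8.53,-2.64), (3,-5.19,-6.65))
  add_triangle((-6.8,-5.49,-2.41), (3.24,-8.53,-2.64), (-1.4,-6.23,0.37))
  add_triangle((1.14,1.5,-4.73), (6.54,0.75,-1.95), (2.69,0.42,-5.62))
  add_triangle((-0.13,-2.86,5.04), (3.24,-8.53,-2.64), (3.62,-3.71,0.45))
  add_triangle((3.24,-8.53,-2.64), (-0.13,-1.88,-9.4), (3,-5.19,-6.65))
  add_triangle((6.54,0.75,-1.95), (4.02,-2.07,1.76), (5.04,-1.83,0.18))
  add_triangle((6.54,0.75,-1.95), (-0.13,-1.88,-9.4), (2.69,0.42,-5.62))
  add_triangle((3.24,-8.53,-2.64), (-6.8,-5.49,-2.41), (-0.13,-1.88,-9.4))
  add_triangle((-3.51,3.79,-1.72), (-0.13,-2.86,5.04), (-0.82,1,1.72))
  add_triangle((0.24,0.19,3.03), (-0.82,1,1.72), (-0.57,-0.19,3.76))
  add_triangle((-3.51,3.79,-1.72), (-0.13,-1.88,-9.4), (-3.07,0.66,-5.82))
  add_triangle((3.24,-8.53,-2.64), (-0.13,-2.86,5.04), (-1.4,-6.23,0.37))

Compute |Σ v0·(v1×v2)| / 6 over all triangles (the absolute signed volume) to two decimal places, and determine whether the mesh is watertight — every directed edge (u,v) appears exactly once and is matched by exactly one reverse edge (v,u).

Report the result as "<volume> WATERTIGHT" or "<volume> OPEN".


Per-triangle v0·(v1×v2)/6:
  t1: +22.3656
  t2: +26.6913
  t3: +0.4812
  t4: +0.1960
  t5: +1.3275
  t6: +13.6488
  t7: +11.1875
  t8: +1.1079
  t9: +3.0545
  t10: +3.5522
  t11: -0.2592
  t12: +2.0999
  t13: +1.4352
  t14: +1.0752
  t15: +36.6948
  t16: +3.0883
  t17: +0.8320
  t18: +10.1620
  t19: +21.1664
  t20: +9.1290
  t21: +8.6077
  t22: +24.4803
  t23: +5.0643
  t24: +1.2781
  t25: +6.0743
  t26: +6.6929
  t27: +12.9560
  t28: +2.8727
  t29: +15.9330
  t30: +7.6903
  t31: +28.6989
  t32: +1.0589
  t33: +0.8607
  t34: +2.7820
  t35: +8.5294
  t36: +5.7298
  t37: -0.1581
  t38: +0.5743
  t39: +32.2266
  t40: +2.7672
  t41: +0.9854
  t42: +0.5761
  t43: +13.7145
  t44: +32.8366
  t45: +6.6572
  t46: +21.3867
  t47: +18.9482
  t48: +3.1231
  t49: +10.9419
  t50: +110.5372
  t51: +4.0664
  t52: +0.5966
  t53: +9.3997
  t54: +27.7524
Σ = +605.2771 → |volume| = 605.28

Directed edges: 162 total, each appears once with its reverse present → watertight.

605.28 WATERTIGHT


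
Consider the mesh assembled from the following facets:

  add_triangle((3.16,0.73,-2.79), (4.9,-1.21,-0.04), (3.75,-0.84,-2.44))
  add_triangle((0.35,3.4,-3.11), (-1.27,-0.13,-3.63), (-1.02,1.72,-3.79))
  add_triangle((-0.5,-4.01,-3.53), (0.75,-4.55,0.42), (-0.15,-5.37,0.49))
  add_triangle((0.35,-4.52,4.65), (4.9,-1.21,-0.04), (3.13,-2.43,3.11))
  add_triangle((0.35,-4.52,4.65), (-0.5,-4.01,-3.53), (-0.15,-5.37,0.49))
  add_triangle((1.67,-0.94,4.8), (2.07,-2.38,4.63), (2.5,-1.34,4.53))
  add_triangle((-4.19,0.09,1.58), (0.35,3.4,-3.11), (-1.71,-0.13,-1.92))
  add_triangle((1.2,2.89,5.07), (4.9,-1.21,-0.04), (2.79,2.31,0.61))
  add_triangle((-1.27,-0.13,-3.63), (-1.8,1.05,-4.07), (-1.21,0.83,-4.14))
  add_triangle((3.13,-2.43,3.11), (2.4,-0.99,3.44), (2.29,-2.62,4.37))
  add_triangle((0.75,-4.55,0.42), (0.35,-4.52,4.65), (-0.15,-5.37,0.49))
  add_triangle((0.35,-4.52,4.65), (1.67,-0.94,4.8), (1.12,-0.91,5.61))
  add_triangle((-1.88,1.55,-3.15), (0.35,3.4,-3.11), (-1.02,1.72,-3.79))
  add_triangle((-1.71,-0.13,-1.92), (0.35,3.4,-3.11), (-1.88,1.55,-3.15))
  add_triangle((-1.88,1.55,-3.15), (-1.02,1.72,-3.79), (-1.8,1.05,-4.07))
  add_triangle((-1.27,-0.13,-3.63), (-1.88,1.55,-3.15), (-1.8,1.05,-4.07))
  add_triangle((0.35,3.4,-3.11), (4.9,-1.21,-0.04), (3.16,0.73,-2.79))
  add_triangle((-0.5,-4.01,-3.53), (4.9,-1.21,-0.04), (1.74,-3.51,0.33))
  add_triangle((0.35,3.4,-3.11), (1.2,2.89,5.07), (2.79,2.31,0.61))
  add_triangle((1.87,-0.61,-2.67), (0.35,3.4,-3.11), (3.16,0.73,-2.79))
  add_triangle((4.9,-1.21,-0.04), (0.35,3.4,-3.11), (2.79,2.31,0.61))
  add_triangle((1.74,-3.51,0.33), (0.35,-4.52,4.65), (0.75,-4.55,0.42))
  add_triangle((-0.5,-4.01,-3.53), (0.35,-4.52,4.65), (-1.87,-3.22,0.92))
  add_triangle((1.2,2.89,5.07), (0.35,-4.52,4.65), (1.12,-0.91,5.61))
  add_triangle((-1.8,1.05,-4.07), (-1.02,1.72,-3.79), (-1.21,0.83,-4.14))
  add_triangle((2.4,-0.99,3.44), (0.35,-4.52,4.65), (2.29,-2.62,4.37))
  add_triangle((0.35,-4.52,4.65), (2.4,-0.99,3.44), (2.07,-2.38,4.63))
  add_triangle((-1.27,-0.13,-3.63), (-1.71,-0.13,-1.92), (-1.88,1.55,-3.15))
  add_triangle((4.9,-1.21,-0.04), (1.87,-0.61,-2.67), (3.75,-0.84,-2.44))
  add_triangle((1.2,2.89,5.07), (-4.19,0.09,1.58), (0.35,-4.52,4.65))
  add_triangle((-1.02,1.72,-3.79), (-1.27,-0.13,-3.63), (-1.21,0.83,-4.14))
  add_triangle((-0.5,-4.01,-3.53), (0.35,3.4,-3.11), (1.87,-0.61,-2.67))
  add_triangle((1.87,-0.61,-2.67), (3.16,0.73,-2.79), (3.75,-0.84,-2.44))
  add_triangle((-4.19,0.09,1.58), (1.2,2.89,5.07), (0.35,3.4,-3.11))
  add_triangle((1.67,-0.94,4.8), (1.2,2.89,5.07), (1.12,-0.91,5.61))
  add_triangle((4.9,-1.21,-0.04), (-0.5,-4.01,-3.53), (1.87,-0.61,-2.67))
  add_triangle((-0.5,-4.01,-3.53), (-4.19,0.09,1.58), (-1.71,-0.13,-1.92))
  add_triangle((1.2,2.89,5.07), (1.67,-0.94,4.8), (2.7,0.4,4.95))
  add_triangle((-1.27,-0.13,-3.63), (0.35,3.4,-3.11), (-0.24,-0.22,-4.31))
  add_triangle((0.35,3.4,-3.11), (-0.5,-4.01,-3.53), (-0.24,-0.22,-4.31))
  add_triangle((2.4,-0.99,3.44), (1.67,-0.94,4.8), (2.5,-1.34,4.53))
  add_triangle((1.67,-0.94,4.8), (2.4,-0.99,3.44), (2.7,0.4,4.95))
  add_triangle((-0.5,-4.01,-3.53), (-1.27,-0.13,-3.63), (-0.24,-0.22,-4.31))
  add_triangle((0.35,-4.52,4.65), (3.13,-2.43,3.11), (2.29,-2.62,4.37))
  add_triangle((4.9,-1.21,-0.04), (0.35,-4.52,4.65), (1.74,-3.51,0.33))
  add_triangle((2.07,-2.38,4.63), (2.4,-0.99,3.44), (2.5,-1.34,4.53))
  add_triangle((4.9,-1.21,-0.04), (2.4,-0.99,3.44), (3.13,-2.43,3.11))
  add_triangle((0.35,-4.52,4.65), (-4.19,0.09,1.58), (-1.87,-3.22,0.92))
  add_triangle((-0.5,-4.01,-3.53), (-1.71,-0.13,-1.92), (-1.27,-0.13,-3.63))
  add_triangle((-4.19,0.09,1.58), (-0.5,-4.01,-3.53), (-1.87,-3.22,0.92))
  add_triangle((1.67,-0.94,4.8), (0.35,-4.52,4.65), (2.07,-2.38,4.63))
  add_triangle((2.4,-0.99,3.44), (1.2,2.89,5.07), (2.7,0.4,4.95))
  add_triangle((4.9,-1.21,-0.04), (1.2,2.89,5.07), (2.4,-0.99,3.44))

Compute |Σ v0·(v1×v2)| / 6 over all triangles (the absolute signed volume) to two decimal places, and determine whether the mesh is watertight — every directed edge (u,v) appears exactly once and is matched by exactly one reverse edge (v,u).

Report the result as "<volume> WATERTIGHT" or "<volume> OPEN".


Per-triangle v0·(v1×v2)/6:
  t1: +2.7776
  t2: +0.9645
  t3: +3.0566
  t4: +5.0564
  t5: -0.1891
  t6: +0.9226
  t7: +6.4499
  t8: +10.7946
  t9: +0.3951
  t10: +1.4178
  t11: +3.3244
  t12: +2.5932
  t13: +1.3869
  t14: -0.6911
  t15: +0.5733
  t16: +0.1845
  t17: +4.0379
  t18: +10.0523
  t19: +9.7631
  t20: +3.3184
  t21: +9.4115
  t22: +3.7298
  t23: +10.7614
  t24: +1.3462
  t25: +0.4186
  t26: +0.8763
  t27: +0.3783
  t28: +1.0733
  t29: +0.4782
  t30: +27.1396
  t31: -0.0866
  t32: +8.0431
  t33: +1.3936
  t34: +19.2051
  t35: +2.4988
  t36: +8.5337
  t37: +6.7686
  t38: +3.6552
  t39: +2.7506
  t40: +0.6636
  t41: +0.2021
  t42: +1.5655
  t43: +2.9498
  t44: +2.7520
  t45: +10.4585
  t46: +0.3725
  t47: +3.6643
  t48: +10.2100
  t49: +2.4667
  t50: +9.0692
  t51: +2.8201
  t52: -0.5661
  t53: +10.6508
Σ = +231.8434 → |volume| = 231.84

Directed edges: 159 total; 3 unmatched, e.g. (-0.5,-4.01,-3.53)→(0.75,-4.55,0.42) → open.

231.84 OPEN


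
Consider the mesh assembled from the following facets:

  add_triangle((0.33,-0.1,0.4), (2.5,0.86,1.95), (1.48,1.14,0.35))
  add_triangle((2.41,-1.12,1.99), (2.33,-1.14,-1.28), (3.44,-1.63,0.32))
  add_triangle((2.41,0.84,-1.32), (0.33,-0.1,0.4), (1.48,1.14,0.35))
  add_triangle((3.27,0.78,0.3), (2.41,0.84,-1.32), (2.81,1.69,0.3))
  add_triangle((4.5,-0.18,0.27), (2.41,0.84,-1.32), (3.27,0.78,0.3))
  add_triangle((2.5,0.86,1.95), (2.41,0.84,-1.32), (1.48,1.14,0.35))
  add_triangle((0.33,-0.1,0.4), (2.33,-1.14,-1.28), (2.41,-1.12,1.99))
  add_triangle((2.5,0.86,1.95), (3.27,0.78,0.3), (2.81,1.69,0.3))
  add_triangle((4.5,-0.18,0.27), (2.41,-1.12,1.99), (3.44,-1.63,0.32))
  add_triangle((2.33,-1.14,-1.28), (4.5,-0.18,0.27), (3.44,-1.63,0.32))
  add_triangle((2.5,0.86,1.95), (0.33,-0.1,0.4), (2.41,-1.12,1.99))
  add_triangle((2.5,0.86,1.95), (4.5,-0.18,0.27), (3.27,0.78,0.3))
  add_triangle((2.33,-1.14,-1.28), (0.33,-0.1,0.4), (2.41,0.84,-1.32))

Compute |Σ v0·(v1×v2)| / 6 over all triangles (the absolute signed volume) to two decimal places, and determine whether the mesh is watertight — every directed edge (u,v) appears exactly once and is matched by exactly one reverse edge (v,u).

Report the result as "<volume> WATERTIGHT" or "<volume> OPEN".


7.86 OPEN

Per-triangle v0·(v1×v2)/6:
  t1: -0.0341
  t2: +0.0176
  t3: -0.2458
  t4: +0.8626
  t5: +1.0734
  t6: +0.8374
  t7: -0.0657
  t8: +0.9502
  t9: +1.9783
  t10: +1.6784
  t11: +0.1060
  t12: +1.1548
  t13: -0.4557
Σ = +7.8573 → |volume| = 7.86

Directed edges: 39 total; 9 unmatched, e.g. (2.41,0.84,-1.32)→(2.81,1.69,0.3) → open.


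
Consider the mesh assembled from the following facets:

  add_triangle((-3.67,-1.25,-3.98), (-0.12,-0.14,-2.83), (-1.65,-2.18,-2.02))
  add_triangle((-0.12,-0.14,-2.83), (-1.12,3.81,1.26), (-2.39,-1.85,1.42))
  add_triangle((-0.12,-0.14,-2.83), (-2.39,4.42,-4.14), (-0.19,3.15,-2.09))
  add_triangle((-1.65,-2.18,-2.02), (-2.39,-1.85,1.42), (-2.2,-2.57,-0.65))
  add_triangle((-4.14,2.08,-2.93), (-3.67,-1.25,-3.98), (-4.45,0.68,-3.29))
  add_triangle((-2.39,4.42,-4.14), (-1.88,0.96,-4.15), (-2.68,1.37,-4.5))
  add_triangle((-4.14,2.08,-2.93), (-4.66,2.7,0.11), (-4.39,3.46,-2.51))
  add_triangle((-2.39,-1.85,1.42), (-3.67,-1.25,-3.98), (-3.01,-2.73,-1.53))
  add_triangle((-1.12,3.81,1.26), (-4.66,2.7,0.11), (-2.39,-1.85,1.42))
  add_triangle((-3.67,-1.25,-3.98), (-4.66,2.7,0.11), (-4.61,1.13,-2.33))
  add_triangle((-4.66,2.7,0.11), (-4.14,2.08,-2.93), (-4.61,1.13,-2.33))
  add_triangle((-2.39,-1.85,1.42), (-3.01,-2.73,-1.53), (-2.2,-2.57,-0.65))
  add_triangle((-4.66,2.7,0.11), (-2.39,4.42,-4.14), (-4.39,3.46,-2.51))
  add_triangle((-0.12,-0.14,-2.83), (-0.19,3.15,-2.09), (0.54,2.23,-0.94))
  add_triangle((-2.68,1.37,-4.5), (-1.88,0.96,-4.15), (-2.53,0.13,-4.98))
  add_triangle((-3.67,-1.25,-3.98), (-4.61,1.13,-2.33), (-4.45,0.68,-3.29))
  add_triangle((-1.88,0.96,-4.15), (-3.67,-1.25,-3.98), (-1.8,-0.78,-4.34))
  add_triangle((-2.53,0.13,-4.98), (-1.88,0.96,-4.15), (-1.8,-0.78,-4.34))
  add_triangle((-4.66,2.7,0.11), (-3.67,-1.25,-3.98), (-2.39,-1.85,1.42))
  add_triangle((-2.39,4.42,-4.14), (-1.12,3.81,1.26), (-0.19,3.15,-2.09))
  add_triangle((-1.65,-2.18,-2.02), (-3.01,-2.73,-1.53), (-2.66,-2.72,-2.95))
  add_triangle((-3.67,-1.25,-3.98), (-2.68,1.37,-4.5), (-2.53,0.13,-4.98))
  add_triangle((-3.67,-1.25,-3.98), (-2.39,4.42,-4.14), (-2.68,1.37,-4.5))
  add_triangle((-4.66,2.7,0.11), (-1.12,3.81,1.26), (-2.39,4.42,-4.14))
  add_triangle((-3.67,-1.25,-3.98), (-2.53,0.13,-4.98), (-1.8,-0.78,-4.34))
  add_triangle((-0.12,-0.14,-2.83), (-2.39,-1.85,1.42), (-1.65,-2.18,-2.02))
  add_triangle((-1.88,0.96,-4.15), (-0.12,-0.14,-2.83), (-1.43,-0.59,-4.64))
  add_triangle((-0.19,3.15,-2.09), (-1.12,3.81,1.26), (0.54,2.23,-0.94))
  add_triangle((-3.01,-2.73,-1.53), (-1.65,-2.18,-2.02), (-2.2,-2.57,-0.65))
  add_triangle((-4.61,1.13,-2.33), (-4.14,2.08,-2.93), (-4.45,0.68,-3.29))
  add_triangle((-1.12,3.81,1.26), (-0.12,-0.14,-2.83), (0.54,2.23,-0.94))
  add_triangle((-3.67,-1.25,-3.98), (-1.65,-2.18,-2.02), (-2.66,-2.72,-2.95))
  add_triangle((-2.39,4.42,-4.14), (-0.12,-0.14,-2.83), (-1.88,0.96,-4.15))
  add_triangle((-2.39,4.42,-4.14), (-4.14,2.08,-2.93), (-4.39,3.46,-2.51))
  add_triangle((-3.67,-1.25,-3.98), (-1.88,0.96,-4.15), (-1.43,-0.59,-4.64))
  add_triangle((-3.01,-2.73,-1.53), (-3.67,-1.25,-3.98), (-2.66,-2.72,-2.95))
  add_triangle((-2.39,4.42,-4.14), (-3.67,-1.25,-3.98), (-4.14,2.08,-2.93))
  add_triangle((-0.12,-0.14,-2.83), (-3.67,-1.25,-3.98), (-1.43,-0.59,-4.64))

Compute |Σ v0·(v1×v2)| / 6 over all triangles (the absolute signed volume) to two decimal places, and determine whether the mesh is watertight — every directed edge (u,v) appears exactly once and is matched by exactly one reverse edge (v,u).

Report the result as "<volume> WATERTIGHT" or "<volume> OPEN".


Per-triangle v0·(v1×v2)/6:
  t1: +2.6580
  t2: -5.3939
  t3: +3.1770
  t4: -0.3325
  t5: +1.1841
  t6: +1.4190
  t7: +2.8020
  t8: +3.0845
  t9: +6.4469
  t10: +1.5282
  t11: +3.0201
  t12: +0.8342
  t13: +3.1744
  t14: +0.9987
  t15: +0.5158
  t16: +1.0484
  t17: -2.5530
  t18: +0.4555
  t19: +13.7925
  t20: +4.7870
  t21: +0.3657
  t22: +2.1559
  t23: +2.9403
  t24: +13.2106
  t25: +1.6769
  t26: -0.9870
  t27: +0.9675
  t28: +1.5935
  t29: +0.5011
  t30: +1.1162
  t31: -2.2850
  t32: +0.1913
  t33: +2.5000
  t34: +3.4452
  t35: +3.1569
  t36: +1.9924
  t37: +8.2982
  t38: +0.0173
Σ = +83.5036 → |volume| = 83.50

Directed edges: 114 total, each appears once with its reverse present → watertight.

83.50 WATERTIGHT


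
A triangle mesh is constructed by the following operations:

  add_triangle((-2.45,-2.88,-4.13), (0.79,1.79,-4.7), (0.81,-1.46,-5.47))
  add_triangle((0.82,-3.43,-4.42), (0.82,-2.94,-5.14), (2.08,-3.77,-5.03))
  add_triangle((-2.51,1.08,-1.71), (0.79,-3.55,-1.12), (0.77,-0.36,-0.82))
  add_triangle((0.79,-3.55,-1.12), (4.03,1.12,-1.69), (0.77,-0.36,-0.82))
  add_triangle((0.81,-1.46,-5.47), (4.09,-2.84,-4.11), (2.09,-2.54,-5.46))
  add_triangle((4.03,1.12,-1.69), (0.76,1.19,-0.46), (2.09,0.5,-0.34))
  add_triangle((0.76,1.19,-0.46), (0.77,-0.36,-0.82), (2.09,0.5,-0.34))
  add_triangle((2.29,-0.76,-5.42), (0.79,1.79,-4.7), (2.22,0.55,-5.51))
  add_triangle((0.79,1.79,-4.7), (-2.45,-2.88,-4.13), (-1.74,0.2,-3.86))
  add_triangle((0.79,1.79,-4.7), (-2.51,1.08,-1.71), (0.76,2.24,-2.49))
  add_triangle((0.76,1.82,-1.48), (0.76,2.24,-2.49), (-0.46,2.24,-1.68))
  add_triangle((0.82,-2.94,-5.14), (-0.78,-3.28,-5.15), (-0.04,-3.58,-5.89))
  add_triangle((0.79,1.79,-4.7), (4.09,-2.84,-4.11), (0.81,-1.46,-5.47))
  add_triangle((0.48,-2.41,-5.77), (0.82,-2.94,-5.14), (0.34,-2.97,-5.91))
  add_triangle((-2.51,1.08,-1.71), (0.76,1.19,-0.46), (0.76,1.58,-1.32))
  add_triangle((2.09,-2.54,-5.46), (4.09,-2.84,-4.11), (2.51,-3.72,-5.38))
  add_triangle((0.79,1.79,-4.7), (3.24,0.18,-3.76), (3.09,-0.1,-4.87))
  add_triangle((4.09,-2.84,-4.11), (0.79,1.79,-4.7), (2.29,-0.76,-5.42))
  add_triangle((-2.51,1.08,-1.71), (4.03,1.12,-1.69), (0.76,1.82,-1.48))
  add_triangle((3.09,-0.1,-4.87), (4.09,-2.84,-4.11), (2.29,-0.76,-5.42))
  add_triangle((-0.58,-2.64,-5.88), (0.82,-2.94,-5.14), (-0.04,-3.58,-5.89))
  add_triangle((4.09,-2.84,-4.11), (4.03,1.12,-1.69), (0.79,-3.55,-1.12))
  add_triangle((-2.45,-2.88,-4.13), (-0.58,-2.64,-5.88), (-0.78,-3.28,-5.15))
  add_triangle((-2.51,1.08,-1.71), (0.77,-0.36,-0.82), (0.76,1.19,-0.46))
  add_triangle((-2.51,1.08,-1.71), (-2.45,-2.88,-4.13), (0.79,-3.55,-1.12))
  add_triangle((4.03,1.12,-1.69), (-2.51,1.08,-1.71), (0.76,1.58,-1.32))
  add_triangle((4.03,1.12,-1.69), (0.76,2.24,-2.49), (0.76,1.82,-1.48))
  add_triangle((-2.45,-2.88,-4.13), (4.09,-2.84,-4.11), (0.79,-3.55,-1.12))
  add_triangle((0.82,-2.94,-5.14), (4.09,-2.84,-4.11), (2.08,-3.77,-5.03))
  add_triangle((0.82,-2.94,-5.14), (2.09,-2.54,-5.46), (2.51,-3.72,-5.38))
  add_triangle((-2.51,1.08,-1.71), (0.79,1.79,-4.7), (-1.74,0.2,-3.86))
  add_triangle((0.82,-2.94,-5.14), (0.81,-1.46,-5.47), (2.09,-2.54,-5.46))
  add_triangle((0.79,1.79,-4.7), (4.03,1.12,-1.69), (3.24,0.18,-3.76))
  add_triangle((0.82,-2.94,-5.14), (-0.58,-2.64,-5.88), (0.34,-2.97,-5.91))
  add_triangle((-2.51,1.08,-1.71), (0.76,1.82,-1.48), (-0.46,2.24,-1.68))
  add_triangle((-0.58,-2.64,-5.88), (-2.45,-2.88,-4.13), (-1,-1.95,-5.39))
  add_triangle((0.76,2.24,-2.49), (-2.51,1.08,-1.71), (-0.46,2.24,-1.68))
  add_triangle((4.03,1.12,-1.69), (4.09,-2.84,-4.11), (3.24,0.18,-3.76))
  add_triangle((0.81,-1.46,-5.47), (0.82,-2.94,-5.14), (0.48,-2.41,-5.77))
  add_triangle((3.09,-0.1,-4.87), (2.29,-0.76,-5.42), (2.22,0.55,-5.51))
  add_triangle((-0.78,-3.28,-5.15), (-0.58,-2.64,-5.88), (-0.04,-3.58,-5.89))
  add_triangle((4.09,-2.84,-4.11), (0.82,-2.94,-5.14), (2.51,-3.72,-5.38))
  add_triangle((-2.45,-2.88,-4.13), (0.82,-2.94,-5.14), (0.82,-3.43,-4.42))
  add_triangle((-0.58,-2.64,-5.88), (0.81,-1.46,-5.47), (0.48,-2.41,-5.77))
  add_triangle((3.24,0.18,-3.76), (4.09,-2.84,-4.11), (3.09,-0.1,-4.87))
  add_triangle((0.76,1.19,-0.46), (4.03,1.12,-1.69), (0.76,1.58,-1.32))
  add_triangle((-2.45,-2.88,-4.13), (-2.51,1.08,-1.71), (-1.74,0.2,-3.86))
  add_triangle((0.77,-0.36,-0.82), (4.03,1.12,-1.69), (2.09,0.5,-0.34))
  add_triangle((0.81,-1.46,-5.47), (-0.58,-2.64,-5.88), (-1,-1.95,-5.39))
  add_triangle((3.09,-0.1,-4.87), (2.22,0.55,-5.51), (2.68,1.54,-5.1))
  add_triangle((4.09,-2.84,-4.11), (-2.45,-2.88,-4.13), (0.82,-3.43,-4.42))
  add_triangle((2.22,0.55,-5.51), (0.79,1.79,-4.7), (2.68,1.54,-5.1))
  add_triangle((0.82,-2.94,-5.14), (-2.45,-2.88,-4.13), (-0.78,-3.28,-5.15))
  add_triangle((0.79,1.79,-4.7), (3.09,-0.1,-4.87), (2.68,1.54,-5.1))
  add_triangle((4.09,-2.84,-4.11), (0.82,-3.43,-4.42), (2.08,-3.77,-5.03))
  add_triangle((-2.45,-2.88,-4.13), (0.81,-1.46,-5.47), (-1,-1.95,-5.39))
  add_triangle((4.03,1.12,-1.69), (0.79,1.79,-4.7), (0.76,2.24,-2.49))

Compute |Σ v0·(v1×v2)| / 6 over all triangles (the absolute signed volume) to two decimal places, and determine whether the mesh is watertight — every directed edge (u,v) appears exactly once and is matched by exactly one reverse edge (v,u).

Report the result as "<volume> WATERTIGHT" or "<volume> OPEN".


87.17 OPEN

Per-triangle v0·(v1×v2)/6:
  t1: +8.3452
  t2: +0.8991
  t3: -1.7857
  t4: -0.9545
  t5: +1.3999
  t6: +0.3450
  t7: -0.3077
  t8: +1.1897
  t9: +5.2043
  t10: +2.9452
  t11: +0.2905
  t12: -0.0090
  t13: +9.8122
  t14: +0.3049
  t15: +0.3862
  t16: +2.4072
  t17: +1.7658
  t18: -2.7614
  t19: -1.5986
  t20: +3.3503
  t21: +0.8814
  t22: +3.9568
  t23: +1.6638
  t24: -0.8650
  t25: +0.5756
  t26: +1.3444
  t27: +0.7638
  t28: +12.4686
  t29: +2.0917
  t30: +1.4961
  t31: +3.5854
  t32: +1.7739
  t33: +4.6469
  t34: +0.1602
  t35: -0.4792
  t36: +1.4116
  t37: +1.1019
  t38: +5.2550
  t39: +0.5820
  t40: +1.2903
  t41: +0.7624
  t42: -1.1988
  t43: +2.4528
  t44: +0.7851
  t45: +2.2202
  t46: +0.5284
  t47: +3.8370
  t48: +0.2338
  t49: +1.0787
  t50: +1.4043
  t51: -1.6245
  t52: +1.8032
  t53: -0.1800
  t54: -2.0752
  t55: +0.0317
  t56: -1.4869
  t57: +3.6628
Σ = +87.1686 → |volume| = 87.17

Directed edges: 171 total; 3 unmatched, e.g. (0.34,-2.97,-5.91)→(0.48,-2.41,-5.77) → open.


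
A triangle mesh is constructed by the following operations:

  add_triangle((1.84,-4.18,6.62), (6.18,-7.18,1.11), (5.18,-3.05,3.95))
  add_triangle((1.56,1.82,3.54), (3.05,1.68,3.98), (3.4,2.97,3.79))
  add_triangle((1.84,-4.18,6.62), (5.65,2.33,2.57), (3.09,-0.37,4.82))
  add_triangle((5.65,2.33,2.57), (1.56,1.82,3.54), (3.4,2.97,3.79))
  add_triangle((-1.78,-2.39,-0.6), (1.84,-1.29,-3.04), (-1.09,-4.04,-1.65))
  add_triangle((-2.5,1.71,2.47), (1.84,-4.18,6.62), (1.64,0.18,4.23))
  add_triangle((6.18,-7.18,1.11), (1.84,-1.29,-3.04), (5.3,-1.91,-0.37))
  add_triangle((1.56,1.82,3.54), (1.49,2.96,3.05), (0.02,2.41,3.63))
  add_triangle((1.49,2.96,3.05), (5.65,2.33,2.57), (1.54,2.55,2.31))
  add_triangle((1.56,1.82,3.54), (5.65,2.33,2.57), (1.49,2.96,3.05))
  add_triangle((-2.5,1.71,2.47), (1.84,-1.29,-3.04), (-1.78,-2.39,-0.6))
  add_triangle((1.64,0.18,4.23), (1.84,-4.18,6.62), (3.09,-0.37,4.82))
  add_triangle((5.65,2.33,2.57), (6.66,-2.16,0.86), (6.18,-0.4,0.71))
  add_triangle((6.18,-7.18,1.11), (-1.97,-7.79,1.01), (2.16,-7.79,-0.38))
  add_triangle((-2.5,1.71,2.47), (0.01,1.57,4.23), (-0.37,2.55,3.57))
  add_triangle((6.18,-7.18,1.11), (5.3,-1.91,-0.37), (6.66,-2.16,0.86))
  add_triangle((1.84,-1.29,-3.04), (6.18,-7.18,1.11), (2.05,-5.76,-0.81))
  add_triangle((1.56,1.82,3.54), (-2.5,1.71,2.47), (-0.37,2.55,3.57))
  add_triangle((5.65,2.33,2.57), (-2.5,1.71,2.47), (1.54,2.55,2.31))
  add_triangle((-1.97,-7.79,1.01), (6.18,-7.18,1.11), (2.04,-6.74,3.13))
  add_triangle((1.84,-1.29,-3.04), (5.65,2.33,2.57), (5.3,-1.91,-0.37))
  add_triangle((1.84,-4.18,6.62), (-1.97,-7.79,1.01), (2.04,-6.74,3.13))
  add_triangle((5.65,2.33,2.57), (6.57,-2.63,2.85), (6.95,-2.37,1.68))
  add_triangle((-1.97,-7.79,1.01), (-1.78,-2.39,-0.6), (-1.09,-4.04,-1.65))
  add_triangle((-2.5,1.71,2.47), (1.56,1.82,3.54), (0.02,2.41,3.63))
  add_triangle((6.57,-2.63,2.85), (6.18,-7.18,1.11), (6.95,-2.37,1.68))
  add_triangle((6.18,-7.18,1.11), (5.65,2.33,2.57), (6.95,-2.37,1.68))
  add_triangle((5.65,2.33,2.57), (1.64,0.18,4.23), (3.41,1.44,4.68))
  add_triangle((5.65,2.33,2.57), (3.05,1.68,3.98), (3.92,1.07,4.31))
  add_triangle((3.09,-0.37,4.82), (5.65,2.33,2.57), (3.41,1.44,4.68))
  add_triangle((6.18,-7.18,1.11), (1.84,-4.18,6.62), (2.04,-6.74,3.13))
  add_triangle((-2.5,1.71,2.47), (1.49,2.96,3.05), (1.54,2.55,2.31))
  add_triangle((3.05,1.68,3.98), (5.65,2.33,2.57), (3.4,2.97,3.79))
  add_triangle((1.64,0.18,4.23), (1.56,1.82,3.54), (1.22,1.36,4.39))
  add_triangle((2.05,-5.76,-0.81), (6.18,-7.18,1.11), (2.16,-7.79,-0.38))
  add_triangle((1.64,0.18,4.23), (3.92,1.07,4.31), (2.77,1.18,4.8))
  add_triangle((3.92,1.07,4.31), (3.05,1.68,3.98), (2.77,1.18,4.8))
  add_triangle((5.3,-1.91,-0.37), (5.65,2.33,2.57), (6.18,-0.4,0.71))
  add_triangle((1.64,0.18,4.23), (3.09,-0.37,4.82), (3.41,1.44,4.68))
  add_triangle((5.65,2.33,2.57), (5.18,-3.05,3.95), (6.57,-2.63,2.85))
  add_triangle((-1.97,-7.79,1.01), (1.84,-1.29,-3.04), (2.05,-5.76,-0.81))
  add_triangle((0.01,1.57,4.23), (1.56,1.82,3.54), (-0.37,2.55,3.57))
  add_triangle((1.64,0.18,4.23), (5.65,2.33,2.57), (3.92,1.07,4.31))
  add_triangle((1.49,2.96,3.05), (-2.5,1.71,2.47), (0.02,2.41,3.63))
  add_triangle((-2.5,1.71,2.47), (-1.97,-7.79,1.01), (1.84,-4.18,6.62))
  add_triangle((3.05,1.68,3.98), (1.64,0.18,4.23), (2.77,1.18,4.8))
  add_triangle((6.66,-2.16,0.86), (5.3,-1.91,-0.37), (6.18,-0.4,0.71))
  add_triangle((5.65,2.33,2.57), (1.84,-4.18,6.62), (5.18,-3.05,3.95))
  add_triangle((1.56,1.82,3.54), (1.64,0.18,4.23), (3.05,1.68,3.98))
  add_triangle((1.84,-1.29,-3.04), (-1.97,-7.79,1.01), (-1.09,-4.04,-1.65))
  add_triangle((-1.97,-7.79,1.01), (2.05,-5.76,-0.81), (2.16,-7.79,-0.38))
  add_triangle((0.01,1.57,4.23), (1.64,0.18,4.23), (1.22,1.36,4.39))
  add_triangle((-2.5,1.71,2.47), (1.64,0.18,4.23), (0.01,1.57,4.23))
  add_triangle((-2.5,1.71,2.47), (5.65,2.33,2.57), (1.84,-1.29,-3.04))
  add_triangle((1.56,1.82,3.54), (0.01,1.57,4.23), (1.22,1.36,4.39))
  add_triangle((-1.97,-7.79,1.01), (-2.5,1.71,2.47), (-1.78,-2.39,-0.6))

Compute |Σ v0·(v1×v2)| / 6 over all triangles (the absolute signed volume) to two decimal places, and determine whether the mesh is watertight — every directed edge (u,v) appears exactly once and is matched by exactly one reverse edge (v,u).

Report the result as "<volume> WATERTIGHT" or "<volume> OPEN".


Per-triangle v0·(v1×v2)/6:
  t1: +25.5804
  t2: +1.1549
  t3: +6.9254
  t4: -1.6930
  t5: +1.3668
  t6: +11.6981
  t7: +13.5917
  t8: +1.3441
  t9: +0.7227
  t10: +3.6230
  t11: +1.8061
  t12: +4.1361
  t13: +3.6841
  t14: +15.3901
  t15: +1.9524
  t16: +6.1236
  t17: +12.7568
  t18: -1.0083
  t19: -2.3502
  t20: +22.5506
  t21: +9.5875
  t22: +21.0627
  t23: +6.7652
  t24: +3.2372
  t25: +0.7410
  t26: +7.5876
  t27: -5.1831
  t28: -1.5731
  t29: +2.3391
  t30: +4.9532
  t31: +22.4958
  t32: +0.4369
  t33: +2.9359
  t34: +0.7224
  t35: +3.7359
  t36: +0.9789
  t37: +0.7979
  t38: -0.3823
  t39: +1.7153
  t40: +8.6897
  t41: +10.2234
  t42: +1.4750
  t43: -0.6122
  t44: +1.4845
  t45: +33.2654
  t46: -0.0685
  t47: +1.8963
  t48: +20.8301
  t49: +1.5738
  t50: +6.3983
  t51: +2.0194
  t52: +0.8758
  t53: +1.5440
  t54: +3.0475
  t55: +0.7263
  t56: +7.5725
Σ = +313.2506 → |volume| = 313.25

Directed edges: 168 total; 6 unmatched, e.g. (6.18,-7.18,1.11)→(5.18,-3.05,3.95) → open.

313.25 OPEN
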